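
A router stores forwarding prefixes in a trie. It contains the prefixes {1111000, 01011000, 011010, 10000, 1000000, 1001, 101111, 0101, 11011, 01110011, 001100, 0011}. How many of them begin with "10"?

Traverse to the node for "10", then collect every word in that subtree.
Matches: "10000", "1000000", "1001", "101111"
Count: 4

4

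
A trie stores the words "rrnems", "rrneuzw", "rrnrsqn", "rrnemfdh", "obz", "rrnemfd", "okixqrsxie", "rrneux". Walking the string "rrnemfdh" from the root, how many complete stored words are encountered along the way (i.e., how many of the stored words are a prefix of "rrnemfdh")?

2

Traverse "rrnemfdh" character by character; count nodes along the way that are marked as word ends.
Prefixes of the query that are stored words: "rrnemfd", "rrnemfdh"
Count: 2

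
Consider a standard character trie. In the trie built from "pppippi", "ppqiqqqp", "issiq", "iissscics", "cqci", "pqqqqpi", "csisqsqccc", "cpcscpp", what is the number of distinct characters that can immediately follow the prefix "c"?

Follow the path "c" to its node, then look at its outgoing edges.
Characters that immediately follow "c" among the stored strings: {p, q, s}.
That node has 3 child edges.

3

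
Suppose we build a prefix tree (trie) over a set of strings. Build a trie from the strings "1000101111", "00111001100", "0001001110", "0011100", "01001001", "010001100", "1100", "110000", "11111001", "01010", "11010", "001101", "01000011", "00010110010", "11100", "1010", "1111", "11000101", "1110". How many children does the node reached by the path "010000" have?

Walk "010000" from the root, arriving at one node.
Characters that immediately follow "010000" among the stored strings: {1}.
That node has 1 child edge.

1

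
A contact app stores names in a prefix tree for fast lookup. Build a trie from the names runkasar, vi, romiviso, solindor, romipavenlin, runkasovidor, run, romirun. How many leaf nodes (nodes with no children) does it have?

A leaf is a node with no children — equivalently, the end of a word that is not a proper prefix of any other stored word.
Those words: "romipavenlin", "romirun", "romiviso", "runkasar", "runkasovidor", "solindor", "vi"
Leaf count: 7

7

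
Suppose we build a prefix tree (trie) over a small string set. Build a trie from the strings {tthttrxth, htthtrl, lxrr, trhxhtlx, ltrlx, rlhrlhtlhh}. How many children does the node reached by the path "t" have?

2

The children of the "t" node are the distinct next characters among strings starting with "t".
Characters that immediately follow "t" among the stored strings: {r, t}.
That node has 2 child edges.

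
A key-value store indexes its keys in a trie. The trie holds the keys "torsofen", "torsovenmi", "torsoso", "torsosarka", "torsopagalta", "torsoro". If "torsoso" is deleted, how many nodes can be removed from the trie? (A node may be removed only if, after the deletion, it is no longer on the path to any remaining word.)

1

A node on "torsoso"'s path can go only if nothing else ends at it or branches off below it.
The suffix "o" (1 node) is used only by "torsoso"; the node for "torsos" still has the child "a", so pruning stops there.
Nodes removed: 1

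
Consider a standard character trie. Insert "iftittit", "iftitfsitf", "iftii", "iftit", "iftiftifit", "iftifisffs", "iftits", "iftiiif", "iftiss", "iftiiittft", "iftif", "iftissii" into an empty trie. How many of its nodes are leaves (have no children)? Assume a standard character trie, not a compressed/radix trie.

8

Leaves are exactly the stored words that no other stored word extends.
Those words: "iftifisffs", "iftiftifit", "iftiiif", "iftiiittft", "iftissii", "iftitfsitf", "iftits", "iftittit"
Leaf count: 8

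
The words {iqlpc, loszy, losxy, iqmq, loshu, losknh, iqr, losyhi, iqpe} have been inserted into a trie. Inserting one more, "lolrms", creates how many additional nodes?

"lo" is already a path in the trie; the remaining "lrms" must be added.
New nodes needed: |"lolrms"| − 2 = 6 − 2 = 4.

4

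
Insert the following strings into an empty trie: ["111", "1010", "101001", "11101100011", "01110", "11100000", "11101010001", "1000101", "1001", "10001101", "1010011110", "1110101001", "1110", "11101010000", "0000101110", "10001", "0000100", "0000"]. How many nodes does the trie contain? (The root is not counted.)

For each word, the new-node count is its length minus the longest prefix already in the trie:
  "111" → 3 new (1, 1, 1)
  "1010" → prefix "1" already present; 3 new (0, 1, 0)
  "101001" → prefix "1010" already present; 2 new (0, 1)
  "11101100011" → prefix "111" already present; 8 new (0, 1, 1, 0, 0, 0, 1, 1)
  "01110" → 5 new (0, 1, 1, 1, 0)
  "11100000" → prefix "1110" already present; 4 new (0, 0, 0, 0)
  "11101010001" → prefix "11101" already present; 6 new (0, 1, 0, 0, 0, 1)
  "1000101" → prefix "10" already present; 5 new (0, 0, 1, 0, 1)
  "1001" → prefix "100" already present; 1 new (1)
  "10001101" → prefix "10001" already present; 3 new (1, 0, 1)
  "1010011110" → prefix "101001" already present; 4 new (1, 1, 1, 0)
  "1110101001" → prefix "111010100" already present; 1 new (1)
  "1110" → prefix "1110" already present; 0 new (none)
  "11101010000" → prefix "1110101000" already present; 1 new (0)
  "0000101110" → prefix "0" already present; 9 new (0, 0, 0, 1, 0, 1, 1, 1, 0)
  "10001" → prefix "10001" already present; 0 new (none)
  "0000100" → prefix "000010" already present; 1 new (0)
  "0000" → prefix "0000" already present; 0 new (none)
Total nodes = 3 + 3 + 2 + 8 + 5 + 4 + 6 + 5 + 1 + 3 + 4 + 1 + 0 + 1 + 9 + 0 + 1 + 0 = 56

56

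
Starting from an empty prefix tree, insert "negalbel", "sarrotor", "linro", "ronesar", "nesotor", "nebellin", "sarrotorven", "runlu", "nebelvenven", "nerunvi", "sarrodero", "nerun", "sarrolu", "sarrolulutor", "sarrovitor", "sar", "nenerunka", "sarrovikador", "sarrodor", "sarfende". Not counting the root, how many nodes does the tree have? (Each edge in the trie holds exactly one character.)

Count nodes per top-level branch (shared prefixes stored once):
  'l'-branch (linro): 5 nodes
  'n'-branch (nebellin, nebelvenven, negalbel, nenerunka, nerun, nerunvi, nesotor): 37 nodes
  'r'-branch (ronesar, runlu): 11 nodes
  's'-branch (sar, sarfende, sarrodero, sarrodor, sarrolu, sarrolulutor, sarrotor, sarrotorven, sarrovikador, sarrovitor): 39 nodes
Sum: 92

92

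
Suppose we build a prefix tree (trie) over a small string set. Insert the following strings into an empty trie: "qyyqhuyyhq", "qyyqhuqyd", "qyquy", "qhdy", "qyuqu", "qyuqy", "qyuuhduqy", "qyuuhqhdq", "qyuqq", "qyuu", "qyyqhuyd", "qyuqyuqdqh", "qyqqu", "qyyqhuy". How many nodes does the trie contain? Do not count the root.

42

Count nodes per top-level branch (shared prefixes stored once):
  'q'-branch (qhdy, qyqqu, qyquy, qyuqq, qyuqu, qyuqy, qyuqyuqdqh, qyuu, qyuuhduqy, qyuuhqhdq, qyyqhuqyd, qyyqhuy, qyyqhuyd, qyyqhuyyhq): 42 nodes
Sum: 42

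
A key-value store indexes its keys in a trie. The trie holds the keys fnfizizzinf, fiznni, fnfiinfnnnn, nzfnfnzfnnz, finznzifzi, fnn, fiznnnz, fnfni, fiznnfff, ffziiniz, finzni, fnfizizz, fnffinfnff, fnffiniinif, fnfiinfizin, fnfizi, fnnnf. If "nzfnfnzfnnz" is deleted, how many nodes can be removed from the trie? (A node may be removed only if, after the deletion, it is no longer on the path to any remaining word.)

11

After clearing the end-marker at "nzfnfnzfnnz", prune upward until reaching a node still needed by another word.
No other word shares any prefix with "nzfnfnzfnnz", so all 11 of its nodes go.
Nodes removed: 11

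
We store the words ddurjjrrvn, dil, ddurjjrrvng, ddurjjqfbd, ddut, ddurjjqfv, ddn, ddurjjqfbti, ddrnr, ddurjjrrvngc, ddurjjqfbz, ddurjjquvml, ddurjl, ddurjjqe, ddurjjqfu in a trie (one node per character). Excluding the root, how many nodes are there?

Trie structure (* marks end of a word):
(root)
└─ d
   ├─ d
   │  ├─ n *
   │  ├─ r
   │  │  └─ n
   │  │     └─ r *
   │  └─ u
   │     ├─ r
   │     │  └─ j
   │     │     ├─ j
   │     │     │  ├─ q
   │     │     │  │  ├─ e *
   │     │     │  │  ├─ f
   │     │     │  │  │  ├─ b
   │     │     │  │  │  │  ├─ d *
   │     │     │  │  │  │  ├─ t
   │     │     │  │  │  │  │  └─ i *
   │     │     │  │  │  │  └─ z *
   │     │     │  │  │  ├─ u *
   │     │     │  │  │  └─ v *
   │     │     │  │  └─ u
   │     │     │  │     └─ v
   │     │     │  │        └─ m
   │     │     │  │           └─ l *
   │     │     │  └─ r
   │     │     │     └─ r
   │     │     │        └─ v
   │     │     │           └─ n *
   │     │     │              └─ g *
   │     │     │                 └─ c *
   │     │     └─ l *
   │     └─ t *
   └─ i
      └─ l *
Counting every labelled node above: 34.

34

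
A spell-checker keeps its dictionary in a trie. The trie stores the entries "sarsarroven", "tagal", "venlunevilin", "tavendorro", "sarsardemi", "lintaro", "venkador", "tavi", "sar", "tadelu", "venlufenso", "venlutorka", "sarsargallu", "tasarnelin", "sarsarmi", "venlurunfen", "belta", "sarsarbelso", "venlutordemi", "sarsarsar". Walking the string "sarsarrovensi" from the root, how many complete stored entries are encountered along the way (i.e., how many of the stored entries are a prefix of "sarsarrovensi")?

Check each prefix of "sarsarrovensi" against the stored set — each match is an end-marker on the path.
Prefixes of the query that are stored words: "sar", "sarsarroven"
Count: 2

2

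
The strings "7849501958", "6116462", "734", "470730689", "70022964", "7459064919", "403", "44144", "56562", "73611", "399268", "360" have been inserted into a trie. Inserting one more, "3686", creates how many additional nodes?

The longest prefix of "3686" already in the trie is "36" (length 2).
Each of the 2 remaining characters creates one node.

2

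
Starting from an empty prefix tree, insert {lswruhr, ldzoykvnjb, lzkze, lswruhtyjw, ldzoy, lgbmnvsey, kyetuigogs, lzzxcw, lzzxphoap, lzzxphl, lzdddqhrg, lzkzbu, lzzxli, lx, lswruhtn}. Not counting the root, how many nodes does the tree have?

Trace insertions, counting only characters that open a new branch:
  "lswruhr" → 7 new (l, s, w, r, u, h, r)
  "ldzoykvnjb" → prefix "l" already present; 9 new (d, z, o, y, k, v, n, j, b)
  "lzkze" → prefix "l" already present; 4 new (z, k, z, e)
  "lswruhtyjw" → prefix "lswruh" already present; 4 new (t, y, j, w)
  "ldzoy" → prefix "ldzoy" already present; 0 new (none)
  "lgbmnvsey" → prefix "l" already present; 8 new (g, b, m, n, v, s, e, y)
  "kyetuigogs" → 10 new (k, y, e, t, u, i, g, o, g, s)
  "lzzxcw" → prefix "lz" already present; 4 new (z, x, c, w)
  "lzzxphoap" → prefix "lzzx" already present; 5 new (p, h, o, a, p)
  "lzzxphl" → prefix "lzzxph" already present; 1 new (l)
  "lzdddqhrg" → prefix "lz" already present; 7 new (d, d, d, q, h, r, g)
  "lzkzbu" → prefix "lzkz" already present; 2 new (b, u)
  "lzzxli" → prefix "lzzx" already present; 2 new (l, i)
  "lx" → prefix "l" already present; 1 new (x)
  "lswruhtn" → prefix "lswruht" already present; 1 new (n)
Total nodes = 7 + 9 + 4 + 4 + 0 + 8 + 10 + 4 + 5 + 1 + 7 + 2 + 2 + 1 + 1 = 65

65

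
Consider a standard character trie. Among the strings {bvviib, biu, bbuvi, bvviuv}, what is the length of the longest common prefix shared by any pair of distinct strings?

4

Look for the deepest trie node that still has at least two words in its subtree.
"bvviib" and "bvviuv" agree on "bvvi" (4 characters) before diverging; nothing deeper is shared.
Longest shared-prefix length: 4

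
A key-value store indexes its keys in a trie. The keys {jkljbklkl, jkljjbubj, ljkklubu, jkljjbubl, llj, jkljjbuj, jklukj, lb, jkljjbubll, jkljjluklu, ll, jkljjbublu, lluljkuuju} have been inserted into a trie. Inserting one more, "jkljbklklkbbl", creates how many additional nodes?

"jkljbklkl" is already a path in the trie; the remaining "kbbl" must be added.
So 13 − 9 = 4 new nodes.

4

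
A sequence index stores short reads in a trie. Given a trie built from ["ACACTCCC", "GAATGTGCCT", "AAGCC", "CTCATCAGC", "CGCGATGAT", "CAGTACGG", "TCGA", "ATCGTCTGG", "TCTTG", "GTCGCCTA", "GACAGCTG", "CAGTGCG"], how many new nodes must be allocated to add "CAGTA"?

0

"CAGTA" is already a full path in the trie; only an end-marker is added.
No new nodes are needed: 0.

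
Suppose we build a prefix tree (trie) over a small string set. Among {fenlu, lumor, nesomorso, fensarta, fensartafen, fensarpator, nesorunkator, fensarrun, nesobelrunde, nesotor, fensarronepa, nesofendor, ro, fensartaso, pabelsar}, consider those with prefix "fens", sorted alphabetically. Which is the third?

DFS of the "fens" subtree visits, in order: "fensarpator", "fensarronepa", "fensarrun", "fensarta", "fensartafen", "fensartaso"
Position 3: fensarrun

fensarrun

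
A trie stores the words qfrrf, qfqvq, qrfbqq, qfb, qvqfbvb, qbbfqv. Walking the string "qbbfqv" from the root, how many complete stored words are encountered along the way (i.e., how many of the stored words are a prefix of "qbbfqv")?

1

Traverse "qbbfqv" character by character; count nodes along the way that are marked as word ends.
Prefixes of the query that are stored words: "qbbfqv"
Count: 1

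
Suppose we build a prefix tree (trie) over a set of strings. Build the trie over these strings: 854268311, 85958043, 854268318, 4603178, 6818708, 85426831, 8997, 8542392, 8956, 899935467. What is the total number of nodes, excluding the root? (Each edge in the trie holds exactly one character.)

Insert word by word; a character creates a node only if that edge doesn't already exist:
  "854268311" → 9 new (8, 5, 4, 2, 6, 8, 3, 1, 1)
  "85958043" → prefix "85" already present; 6 new (9, 5, 8, 0, 4, 3)
  "854268318" → prefix "85426831" already present; 1 new (8)
  "4603178" → 7 new (4, 6, 0, 3, 1, 7, 8)
  "6818708" → 7 new (6, 8, 1, 8, 7, 0, 8)
  "85426831" → prefix "85426831" already present; 0 new (none)
  "8997" → prefix "8" already present; 3 new (9, 9, 7)
  "8542392" → prefix "8542" already present; 3 new (3, 9, 2)
  "8956" → prefix "89" already present; 2 new (5, 6)
  "899935467" → prefix "899" already present; 6 new (9, 3, 5, 4, 6, 7)
Total nodes = 9 + 6 + 1 + 7 + 7 + 0 + 3 + 3 + 2 + 6 = 44

44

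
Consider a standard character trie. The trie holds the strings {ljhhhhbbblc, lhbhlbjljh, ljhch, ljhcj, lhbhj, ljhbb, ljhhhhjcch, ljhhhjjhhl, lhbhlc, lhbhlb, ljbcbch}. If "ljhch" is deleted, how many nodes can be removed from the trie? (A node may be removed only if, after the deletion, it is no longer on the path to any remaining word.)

1

A node on "ljhch"'s path can go only if nothing else ends at it or branches off below it.
The suffix "h" (1 node) is used only by "ljhch"; the node for "ljhc" still has the child "j", so pruning stops there.
Nodes removed: 1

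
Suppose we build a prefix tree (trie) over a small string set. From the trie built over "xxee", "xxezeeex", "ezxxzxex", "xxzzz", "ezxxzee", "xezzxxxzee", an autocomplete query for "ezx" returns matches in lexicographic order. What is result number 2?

ezxxzxex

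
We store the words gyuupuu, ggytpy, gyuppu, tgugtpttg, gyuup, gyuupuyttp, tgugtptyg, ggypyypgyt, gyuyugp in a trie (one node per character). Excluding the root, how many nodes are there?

Insert word by word; a character creates a node only if that edge doesn't already exist:
  "gyuupuu" → 7 new (g, y, u, u, p, u, u)
  "ggytpy" → prefix "g" already present; 5 new (g, y, t, p, y)
  "gyuppu" → prefix "gyu" already present; 3 new (p, p, u)
  "tgugtpttg" → 9 new (t, g, u, g, t, p, t, t, g)
  "gyuup" → prefix "gyuup" already present; 0 new (none)
  "gyuupuyttp" → prefix "gyuupu" already present; 4 new (y, t, t, p)
  "tgugtptyg" → prefix "tgugtpt" already present; 2 new (y, g)
  "ggypyypgyt" → prefix "ggy" already present; 7 new (p, y, y, p, g, y, t)
  "gyuyugp" → prefix "gyu" already present; 4 new (y, u, g, p)
Total nodes = 7 + 5 + 3 + 9 + 0 + 4 + 2 + 7 + 4 = 41

41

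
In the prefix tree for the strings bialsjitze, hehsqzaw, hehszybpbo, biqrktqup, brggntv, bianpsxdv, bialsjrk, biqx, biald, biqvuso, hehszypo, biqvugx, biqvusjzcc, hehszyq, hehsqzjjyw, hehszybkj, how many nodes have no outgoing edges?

A leaf is a node with no children — equivalently, the end of a word that is not a proper prefix of any other stored word.
Those words: "biald", "bialsjitze", "bialsjrk", "bianpsxdv", "biqrktqup", "biqvugx", "biqvusjzcc", "biqvuso", "biqx", "brggntv", "hehsqzaw", "hehsqzjjyw", "hehszybkj", "hehszybpbo", "hehszypo", "hehszyq"
Leaf count: 16

16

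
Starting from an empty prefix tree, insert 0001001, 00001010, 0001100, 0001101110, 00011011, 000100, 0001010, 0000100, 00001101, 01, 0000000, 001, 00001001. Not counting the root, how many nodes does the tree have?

Count nodes per top-level branch (shared prefixes stored once):
  '0'-branch (0000000, 0000100, 00001001, 00001010, 00001101, 000100, 0001001, 0001010, 0001100, 00011011, 0001101110, 001, 01): 31 nodes
Sum: 31

31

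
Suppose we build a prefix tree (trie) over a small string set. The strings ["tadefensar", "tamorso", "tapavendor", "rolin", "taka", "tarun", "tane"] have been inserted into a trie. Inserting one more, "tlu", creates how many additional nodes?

2

Walking "tlu" from the root, the first 1 characters ("t") follow existing edges; "l" is the first miss.
So 3 − 1 = 2 new nodes.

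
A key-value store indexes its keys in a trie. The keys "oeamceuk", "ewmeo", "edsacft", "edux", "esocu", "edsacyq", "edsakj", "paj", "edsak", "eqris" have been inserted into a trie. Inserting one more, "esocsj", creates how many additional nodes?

The longest prefix of "esocsj" already in the trie is "esoc" (length 4).
New nodes needed: |"esocsj"| − 4 = 6 − 4 = 2.

2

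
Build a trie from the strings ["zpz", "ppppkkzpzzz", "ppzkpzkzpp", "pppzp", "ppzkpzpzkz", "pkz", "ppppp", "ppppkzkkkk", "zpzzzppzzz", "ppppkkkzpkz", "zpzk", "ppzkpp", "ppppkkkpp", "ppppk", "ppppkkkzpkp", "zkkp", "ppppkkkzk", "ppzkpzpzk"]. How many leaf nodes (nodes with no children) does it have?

A leaf is a node with no children — equivalently, the end of a word that is not a proper prefix of any other stored word.
Those words: "pkz", "ppppkkkpp", "ppppkkkzk", "ppppkkkzpkp", "ppppkkkzpkz", "ppppkkzpzzz", "ppppkzkkkk", "ppppp", "pppzp", "ppzkpp", "ppzkpzkzpp", "ppzkpzpzkz", "zkkp", "zpzk", "zpzzzppzzz"
Leaf count: 15

15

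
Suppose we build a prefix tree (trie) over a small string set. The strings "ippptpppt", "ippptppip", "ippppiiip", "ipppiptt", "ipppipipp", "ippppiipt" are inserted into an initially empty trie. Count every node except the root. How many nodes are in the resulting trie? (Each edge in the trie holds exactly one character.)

Insert word by word; a character creates a node only if that edge doesn't already exist:
  "ippptpppt" → 9 new (i, p, p, p, t, p, p, p, t)
  "ippptppip" → prefix "ippptpp" already present; 2 new (i, p)
  "ippppiiip" → prefix "ippp" already present; 5 new (p, i, i, i, p)
  "ipppiptt" → prefix "ippp" already present; 4 new (i, p, t, t)
  "ipppipipp" → prefix "ipppip" already present; 3 new (i, p, p)
  "ippppiipt" → prefix "ippppii" already present; 2 new (p, t)
Total nodes = 9 + 2 + 5 + 4 + 3 + 2 = 25

25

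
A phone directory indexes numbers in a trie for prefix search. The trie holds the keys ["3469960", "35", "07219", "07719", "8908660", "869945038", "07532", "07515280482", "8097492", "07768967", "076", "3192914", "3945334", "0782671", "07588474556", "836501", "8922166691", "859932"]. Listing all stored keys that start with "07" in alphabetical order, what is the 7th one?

Words with prefix "07", in lexicographic order: "07219", "07515280482", "07532", "07588474556", "076", "07719", "07768967", "0782671"
The 7th is 07768967.

07768967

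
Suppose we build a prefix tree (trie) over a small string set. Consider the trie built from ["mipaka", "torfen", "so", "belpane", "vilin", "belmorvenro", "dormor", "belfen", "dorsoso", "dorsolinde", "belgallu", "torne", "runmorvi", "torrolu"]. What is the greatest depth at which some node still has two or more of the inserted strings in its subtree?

5

The deepest shared node is where two words last agree before diverging.
e.g. "dorsolinde" and "dorsoso" share the prefix "dorso" of length 5; no pair shares a longer one.
Longest shared-prefix length: 5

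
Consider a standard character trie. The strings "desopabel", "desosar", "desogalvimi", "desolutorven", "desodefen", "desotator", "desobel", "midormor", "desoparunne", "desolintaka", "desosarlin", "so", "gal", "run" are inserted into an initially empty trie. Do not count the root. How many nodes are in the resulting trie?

70

Insert word by word; a character creates a node only if that edge doesn't already exist:
  "desopabel" → 9 new (d, e, s, o, p, a, b, e, l)
  "desosar" → prefix "deso" already present; 3 new (s, a, r)
  "desogalvimi" → prefix "deso" already present; 7 new (g, a, l, v, i, m, i)
  "desolutorven" → prefix "deso" already present; 8 new (l, u, t, o, r, v, e, n)
  "desodefen" → prefix "deso" already present; 5 new (d, e, f, e, n)
  "desotator" → prefix "deso" already present; 5 new (t, a, t, o, r)
  "desobel" → prefix "deso" already present; 3 new (b, e, l)
  "midormor" → 8 new (m, i, d, o, r, m, o, r)
  "desoparunne" → prefix "desopa" already present; 5 new (r, u, n, n, e)
  "desolintaka" → prefix "desol" already present; 6 new (i, n, t, a, k, a)
  "desosarlin" → prefix "desosar" already present; 3 new (l, i, n)
  "so" → 2 new (s, o)
  "gal" → 3 new (g, a, l)
  "run" → 3 new (r, u, n)
Total nodes = 9 + 3 + 7 + 8 + 5 + 5 + 3 + 8 + 5 + 6 + 3 + 2 + 3 + 3 = 70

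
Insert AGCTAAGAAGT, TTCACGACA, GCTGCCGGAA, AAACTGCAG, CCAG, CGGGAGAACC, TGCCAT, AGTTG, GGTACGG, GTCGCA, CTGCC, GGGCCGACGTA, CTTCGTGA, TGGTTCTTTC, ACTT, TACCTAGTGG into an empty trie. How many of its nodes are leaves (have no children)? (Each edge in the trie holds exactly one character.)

16

A leaf is a node with no children — equivalently, the end of a word that is not a proper prefix of any other stored word.
Those words: "AAACTGCAG", "ACTT", "AGCTAAGAAGT", "AGTTG", "CCAG", "CGGGAGAACC", "CTGCC", "CTTCGTGA", "GCTGCCGGAA", "GGGCCGACGTA", "GGTACGG", "GTCGCA", "TACCTAGTGG", "TGCCAT", "TGGTTCTTTC", "TTCACGACA"
Leaf count: 16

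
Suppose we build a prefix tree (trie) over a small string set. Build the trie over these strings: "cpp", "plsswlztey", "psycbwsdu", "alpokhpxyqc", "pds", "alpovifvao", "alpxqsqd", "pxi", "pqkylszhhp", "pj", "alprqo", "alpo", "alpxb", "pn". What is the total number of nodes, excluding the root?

62

Insert word by word; a character creates a node only if that edge doesn't already exist:
  "cpp" → 3 new (c, p, p)
  "plsswlztey" → 10 new (p, l, s, s, w, l, z, t, e, y)
  "psycbwsdu" → prefix "p" already present; 8 new (s, y, c, b, w, s, d, u)
  "alpokhpxyqc" → 11 new (a, l, p, o, k, h, p, x, y, q, c)
  "pds" → prefix "p" already present; 2 new (d, s)
  "alpovifvao" → prefix "alpo" already present; 6 new (v, i, f, v, a, o)
  "alpxqsqd" → prefix "alp" already present; 5 new (x, q, s, q, d)
  "pxi" → prefix "p" already present; 2 new (x, i)
  "pqkylszhhp" → prefix "p" already present; 9 new (q, k, y, l, s, z, h, h, p)
  "pj" → prefix "p" already present; 1 new (j)
  "alprqo" → prefix "alp" already present; 3 new (r, q, o)
  "alpo" → prefix "alpo" already present; 0 new (none)
  "alpxb" → prefix "alpx" already present; 1 new (b)
  "pn" → prefix "p" already present; 1 new (n)
Total nodes = 3 + 10 + 8 + 11 + 2 + 6 + 5 + 2 + 9 + 1 + 3 + 0 + 1 + 1 = 62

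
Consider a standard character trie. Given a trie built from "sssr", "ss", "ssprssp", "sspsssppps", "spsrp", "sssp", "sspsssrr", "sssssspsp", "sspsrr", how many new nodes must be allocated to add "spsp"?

1

"sps" is already a path in the trie; the remaining "p" must be added.
So 4 − 3 = 1 new nodes.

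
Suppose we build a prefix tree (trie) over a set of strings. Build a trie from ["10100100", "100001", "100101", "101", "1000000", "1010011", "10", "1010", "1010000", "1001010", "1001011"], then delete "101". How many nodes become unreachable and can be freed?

0

Walk "101" from the leaf back toward the root, removing each node that no remaining word uses.
Every node on "101" is still needed (e.g. by "10100100"), so nothing is freed.
Nodes removed: 0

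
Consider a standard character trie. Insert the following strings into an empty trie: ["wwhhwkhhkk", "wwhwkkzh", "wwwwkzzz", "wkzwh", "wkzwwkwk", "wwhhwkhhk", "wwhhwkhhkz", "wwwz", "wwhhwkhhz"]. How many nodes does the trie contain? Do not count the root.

Trie structure (* marks end of a word):
(root)
└─ w
   ├─ k
   │  └─ z
   │     └─ w
   │        ├─ h *
   │        └─ w
   │           └─ k
   │              └─ w
   │                 └─ k *
   └─ w
      ├─ h
      │  ├─ h
      │  │  └─ w
      │  │     └─ k
      │  │        └─ h
      │  │           └─ h
      │  │              ├─ k *
      │  │              │  ├─ k *
      │  │              │  └─ z *
      │  │              └─ z *
      │  └─ w
      │     └─ k
      │        └─ k
      │           └─ z
      │              └─ h *
      └─ w
         ├─ w
         │  └─ k
         │     └─ z
         │        └─ z
         │           └─ z *
         └─ z *
Counting every labelled node above: 32.

32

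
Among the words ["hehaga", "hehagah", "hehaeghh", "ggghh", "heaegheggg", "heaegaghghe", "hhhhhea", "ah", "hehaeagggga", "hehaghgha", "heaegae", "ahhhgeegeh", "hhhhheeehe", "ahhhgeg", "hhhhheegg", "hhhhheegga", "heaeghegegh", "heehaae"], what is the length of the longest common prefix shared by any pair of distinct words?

Look for the deepest trie node that still has at least two words in its subtree.
e.g. "hhhhheegg" and "hhhhheegga" share the prefix "hhhhheegg" of length 9; no pair shares a longer one.
Longest shared-prefix length: 9

9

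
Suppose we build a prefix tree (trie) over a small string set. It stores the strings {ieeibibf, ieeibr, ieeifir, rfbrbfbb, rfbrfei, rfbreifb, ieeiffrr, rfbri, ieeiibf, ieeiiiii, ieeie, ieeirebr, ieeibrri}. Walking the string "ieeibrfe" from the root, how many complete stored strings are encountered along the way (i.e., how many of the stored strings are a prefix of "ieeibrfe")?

1

Traverse "ieeibrfe" character by character; count nodes along the way that are marked as word ends.
Prefixes of the query that are stored words: "ieeibr"
Count: 1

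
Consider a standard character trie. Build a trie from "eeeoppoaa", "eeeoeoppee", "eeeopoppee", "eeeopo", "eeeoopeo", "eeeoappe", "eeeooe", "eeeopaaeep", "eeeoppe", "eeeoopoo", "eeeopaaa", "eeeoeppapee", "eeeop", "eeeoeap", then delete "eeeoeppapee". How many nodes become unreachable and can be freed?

After clearing the end-marker at "eeeoeppapee", prune upward until reaching a node still needed by another word.
The suffix "ppapee" (6 nodes) is used only by "eeeoeppapee"; the node for "eeeoe" still has the child "o", so pruning stops there.
Nodes removed: 6

6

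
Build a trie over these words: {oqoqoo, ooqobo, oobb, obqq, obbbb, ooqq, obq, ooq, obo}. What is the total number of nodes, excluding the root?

Trie structure (* marks end of a word):
(root)
└─ o
   ├─ b
   │  ├─ b
   │  │  └─ b
   │  │     └─ b *
   │  ├─ o *
   │  └─ q *
   │     └─ q *
   ├─ o
   │  ├─ b
   │  │  └─ b *
   │  └─ q *
   │     ├─ o
   │     │  └─ b
   │     │     └─ o *
   │     └─ q *
   └─ q
      └─ o
         └─ q
            └─ o
               └─ o *
Counting every labelled node above: 21.

21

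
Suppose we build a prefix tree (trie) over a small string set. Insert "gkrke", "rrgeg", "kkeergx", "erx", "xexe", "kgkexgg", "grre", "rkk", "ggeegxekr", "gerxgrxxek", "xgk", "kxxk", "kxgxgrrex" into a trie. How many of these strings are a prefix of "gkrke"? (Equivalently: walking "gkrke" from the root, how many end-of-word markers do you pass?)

1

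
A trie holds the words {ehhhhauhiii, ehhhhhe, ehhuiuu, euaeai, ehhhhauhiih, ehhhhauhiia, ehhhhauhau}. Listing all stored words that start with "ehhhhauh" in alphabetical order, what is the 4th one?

ehhhhauhiii

Words with prefix "ehhhhauh", in lexicographic order: "ehhhhauhau", "ehhhhauhiia", "ehhhhauhiih", "ehhhhauhiii"
Position 4: ehhhhauhiii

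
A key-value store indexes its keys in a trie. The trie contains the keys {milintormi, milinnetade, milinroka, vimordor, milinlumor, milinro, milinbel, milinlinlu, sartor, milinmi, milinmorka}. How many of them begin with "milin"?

9

Walk to "milin"; the words in its subtree are exactly those with that prefix.
Words under "milin": milinbel, milinlinlu, milinlumor, milinmi, milinmorka, milinnetade, milinro, milinroka, milintormi
Count: 9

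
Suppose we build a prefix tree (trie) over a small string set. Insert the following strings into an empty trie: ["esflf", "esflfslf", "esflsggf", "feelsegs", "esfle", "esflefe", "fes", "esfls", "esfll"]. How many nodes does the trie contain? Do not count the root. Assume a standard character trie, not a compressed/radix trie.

25

Trie structure (* marks end of a word):
(root)
├─ e
│  └─ s
│     └─ f
│        └─ l
│           ├─ e *
│           │  └─ f
│           │     └─ e *
│           ├─ f *
│           │  └─ s
│           │     └─ l
│           │        └─ f *
│           ├─ l *
│           └─ s *
│              └─ g
│                 └─ g
│                    └─ f *
└─ f
   └─ e
      ├─ e
      │  └─ l
      │     └─ s
      │        └─ e
      │           └─ g
      │              └─ s *
      └─ s *
Counting every labelled node above: 25.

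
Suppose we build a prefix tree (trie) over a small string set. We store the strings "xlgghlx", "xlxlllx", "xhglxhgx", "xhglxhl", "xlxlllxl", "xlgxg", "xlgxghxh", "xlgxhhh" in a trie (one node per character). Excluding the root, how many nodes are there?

29

Trie structure (* marks end of a word):
(root)
└─ x
   ├─ h
   │  └─ g
   │     └─ l
   │        └─ x
   │           └─ h
   │              ├─ g
   │              │  └─ x *
   │              └─ l *
   └─ l
      ├─ g
      │  ├─ g
      │  │  └─ h
      │  │     └─ l
      │  │        └─ x *
      │  └─ x
      │     ├─ g *
      │     │  └─ h
      │     │     └─ x
      │     │        └─ h *
      │     └─ h
      │        └─ h
      │           └─ h *
      └─ x
         └─ l
            └─ l
               └─ l
                  └─ x *
                     └─ l *
Counting every labelled node above: 29.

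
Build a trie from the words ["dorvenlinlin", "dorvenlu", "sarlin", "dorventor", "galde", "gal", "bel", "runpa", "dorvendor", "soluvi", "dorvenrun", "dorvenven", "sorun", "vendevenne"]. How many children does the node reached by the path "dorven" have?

Walk "dorven" from the root, arriving at one node.
Characters that immediately follow "dorven" among the stored strings: {d, l, r, t, v}.
That node has 5 child edges.

5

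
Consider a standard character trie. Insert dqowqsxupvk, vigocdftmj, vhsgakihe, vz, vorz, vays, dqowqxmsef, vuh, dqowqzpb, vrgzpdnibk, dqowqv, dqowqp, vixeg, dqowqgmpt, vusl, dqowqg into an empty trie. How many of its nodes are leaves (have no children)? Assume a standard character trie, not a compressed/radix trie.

15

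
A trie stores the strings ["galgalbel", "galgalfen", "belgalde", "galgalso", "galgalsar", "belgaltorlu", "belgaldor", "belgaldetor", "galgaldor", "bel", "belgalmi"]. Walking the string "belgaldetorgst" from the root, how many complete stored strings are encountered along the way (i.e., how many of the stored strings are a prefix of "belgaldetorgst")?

3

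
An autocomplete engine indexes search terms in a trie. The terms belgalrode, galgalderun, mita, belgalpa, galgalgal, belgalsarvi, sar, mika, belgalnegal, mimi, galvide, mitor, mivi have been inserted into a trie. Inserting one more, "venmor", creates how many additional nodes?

No existing word starts with "v", so every character of "venmor" needs a new node.
6 − 0 = 6 new nodes.

6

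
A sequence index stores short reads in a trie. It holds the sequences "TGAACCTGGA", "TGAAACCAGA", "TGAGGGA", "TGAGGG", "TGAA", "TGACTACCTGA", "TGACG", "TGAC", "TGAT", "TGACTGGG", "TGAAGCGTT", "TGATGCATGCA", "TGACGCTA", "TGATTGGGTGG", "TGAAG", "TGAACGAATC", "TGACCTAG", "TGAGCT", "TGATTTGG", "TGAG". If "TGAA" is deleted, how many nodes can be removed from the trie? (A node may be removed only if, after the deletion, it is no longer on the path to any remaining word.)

A node on "TGAA"'s path can go only if nothing else ends at it or branches off below it.
Every node on "TGAA" is still needed (e.g. by "TGAACCTGGA"), so nothing is freed.
Nodes removed: 0

0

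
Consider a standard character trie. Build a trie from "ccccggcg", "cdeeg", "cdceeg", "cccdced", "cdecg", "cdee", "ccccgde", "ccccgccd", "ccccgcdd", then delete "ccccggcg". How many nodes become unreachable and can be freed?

3

A node on "ccccggcg"'s path can go only if nothing else ends at it or branches off below it.
The suffix "gcg" (3 nodes) is used only by "ccccggcg"; the node for "ccccg" still has the child "d", so pruning stops there.
Nodes removed: 3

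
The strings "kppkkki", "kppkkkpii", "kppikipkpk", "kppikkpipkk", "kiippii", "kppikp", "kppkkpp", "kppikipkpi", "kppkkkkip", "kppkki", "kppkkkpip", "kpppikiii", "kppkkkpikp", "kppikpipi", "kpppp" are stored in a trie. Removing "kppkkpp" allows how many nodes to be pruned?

2

A node on "kppkkpp"'s path can go only if nothing else ends at it or branches off below it.
The suffix "pp" (2 nodes) is used only by "kppkkpp"; the node for "kppkk" still has the child "k", so pruning stops there.
Nodes removed: 2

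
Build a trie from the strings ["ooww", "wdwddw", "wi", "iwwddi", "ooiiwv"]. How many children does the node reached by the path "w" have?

The children of the "w" node are the distinct next characters among strings starting with "w".
Characters that immediately follow "w" among the stored strings: {d, i}.
That node has 2 child edges.

2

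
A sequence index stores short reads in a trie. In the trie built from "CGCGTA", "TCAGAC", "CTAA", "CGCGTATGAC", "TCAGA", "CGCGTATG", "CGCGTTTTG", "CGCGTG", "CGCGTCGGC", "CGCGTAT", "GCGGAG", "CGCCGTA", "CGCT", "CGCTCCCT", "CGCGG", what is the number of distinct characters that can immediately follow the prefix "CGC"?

3

The children of the "CGC" node are the distinct next characters among strings starting with "CGC".
Distinct next characters after "CGC": C, G, T.
That node has 3 child edges.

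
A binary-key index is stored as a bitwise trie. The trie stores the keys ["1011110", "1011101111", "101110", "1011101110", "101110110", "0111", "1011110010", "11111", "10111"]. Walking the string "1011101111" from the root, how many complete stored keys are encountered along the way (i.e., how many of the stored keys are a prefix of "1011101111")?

3

Check each prefix of "1011101111" against the stored set — each match is an end-marker on the path.
Prefixes of the query that are stored words: "10111", "101110", "1011101111"
Count: 3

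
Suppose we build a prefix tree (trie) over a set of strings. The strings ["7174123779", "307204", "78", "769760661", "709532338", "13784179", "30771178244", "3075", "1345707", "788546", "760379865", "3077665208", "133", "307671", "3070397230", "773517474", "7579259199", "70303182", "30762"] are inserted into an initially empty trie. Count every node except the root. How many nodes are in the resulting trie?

107

Insert word by word; a character creates a node only if that edge doesn't already exist:
  "7174123779" → 10 new (7, 1, 7, 4, 1, 2, 3, 7, 7, 9)
  "307204" → 6 new (3, 0, 7, 2, 0, 4)
  "78" → prefix "7" already present; 1 new (8)
  "769760661" → prefix "7" already present; 8 new (6, 9, 7, 6, 0, 6, 6, 1)
  "709532338" → prefix "7" already present; 8 new (0, 9, 5, 3, 2, 3, 3, 8)
  "13784179" → 8 new (1, 3, 7, 8, 4, 1, 7, 9)
  "30771178244" → prefix "307" already present; 8 new (7, 1, 1, 7, 8, 2, 4, 4)
  "3075" → prefix "307" already present; 1 new (5)
  "1345707" → prefix "13" already present; 5 new (4, 5, 7, 0, 7)
  "788546" → prefix "78" already present; 4 new (8, 5, 4, 6)
  "760379865" → prefix "76" already present; 7 new (0, 3, 7, 9, 8, 6, 5)
  "3077665208" → prefix "3077" already present; 6 new (6, 6, 5, 2, 0, 8)
  "133" → prefix "13" already present; 1 new (3)
  "307671" → prefix "307" already present; 3 new (6, 7, 1)
  "3070397230" → prefix "307" already present; 7 new (0, 3, 9, 7, 2, 3, 0)
  "773517474" → prefix "7" already present; 8 new (7, 3, 5, 1, 7, 4, 7, 4)
  "7579259199" → prefix "7" already present; 9 new (5, 7, 9, 2, 5, 9, 1, 9, 9)
  "70303182" → prefix "70" already present; 6 new (3, 0, 3, 1, 8, 2)
  "30762" → prefix "3076" already present; 1 new (2)
Total nodes = 10 + 6 + 1 + 8 + 8 + 8 + 8 + 1 + 5 + 4 + 7 + 6 + 1 + 3 + 7 + 8 + 9 + 6 + 1 = 107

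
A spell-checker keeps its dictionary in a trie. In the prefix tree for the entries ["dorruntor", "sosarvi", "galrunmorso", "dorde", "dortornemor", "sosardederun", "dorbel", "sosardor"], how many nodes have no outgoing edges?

8

Leaves are exactly the stored words that no other stored word extends.
Those words: "dorbel", "dorde", "dorruntor", "dortornemor", "galrunmorso", "sosardederun", "sosardor", "sosarvi"
Leaf count: 8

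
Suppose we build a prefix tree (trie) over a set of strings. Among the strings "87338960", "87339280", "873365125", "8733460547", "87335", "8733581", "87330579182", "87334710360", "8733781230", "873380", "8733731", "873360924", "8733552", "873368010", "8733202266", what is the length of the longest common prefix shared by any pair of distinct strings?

5

The deepest shared node is where two words last agree before diverging.
"8733460547" and "87334710360" agree on "87334" (5 characters) before diverging; nothing deeper is shared.
Longest shared-prefix length: 5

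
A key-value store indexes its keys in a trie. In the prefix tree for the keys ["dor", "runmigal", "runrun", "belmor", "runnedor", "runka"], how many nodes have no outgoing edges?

A leaf is a node with no children — equivalently, the end of a word that is not a proper prefix of any other stored word.
Those words: "belmor", "dor", "runka", "runmigal", "runnedor", "runrun"
Leaf count: 6

6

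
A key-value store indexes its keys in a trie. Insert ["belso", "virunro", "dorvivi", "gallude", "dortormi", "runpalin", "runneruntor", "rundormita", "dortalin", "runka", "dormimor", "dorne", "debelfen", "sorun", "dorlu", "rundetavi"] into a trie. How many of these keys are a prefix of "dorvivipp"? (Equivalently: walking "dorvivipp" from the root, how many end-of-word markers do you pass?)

1

Walk "dorvivipp" from the root; an end-of-word marker is hit whenever a stored word is a prefix of "dorvivipp".
Prefixes of the query that are stored words: "dorvivi"
Count: 1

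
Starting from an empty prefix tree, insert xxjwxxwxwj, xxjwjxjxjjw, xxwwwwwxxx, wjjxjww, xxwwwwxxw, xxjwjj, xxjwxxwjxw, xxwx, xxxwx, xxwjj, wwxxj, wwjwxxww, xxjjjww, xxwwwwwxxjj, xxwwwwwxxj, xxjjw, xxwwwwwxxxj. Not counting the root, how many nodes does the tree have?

63

For each word, the new-node count is its length minus the longest prefix already in the trie:
  "xxjwxxwxwj" → 10 new (x, x, j, w, x, x, w, x, w, j)
  "xxjwjxjxjjw" → prefix "xxjw" already present; 7 new (j, x, j, x, j, j, w)
  "xxwwwwwxxx" → prefix "xx" already present; 8 new (w, w, w, w, w, x, x, x)
  "wjjxjww" → 7 new (w, j, j, x, j, w, w)
  "xxwwwwxxw" → prefix "xxwwww" already present; 3 new (x, x, w)
  "xxjwjj" → prefix "xxjwj" already present; 1 new (j)
  "xxjwxxwjxw" → prefix "xxjwxxw" already present; 3 new (j, x, w)
  "xxwx" → prefix "xxw" already present; 1 new (x)
  "xxxwx" → prefix "xx" already present; 3 new (x, w, x)
  "xxwjj" → prefix "xxw" already present; 2 new (j, j)
  "wwxxj" → prefix "w" already present; 4 new (w, x, x, j)
  "wwjwxxww" → prefix "ww" already present; 6 new (j, w, x, x, w, w)
  "xxjjjww" → prefix "xxj" already present; 4 new (j, j, w, w)
  "xxwwwwwxxjj" → prefix "xxwwwwwxx" already present; 2 new (j, j)
  "xxwwwwwxxj" → prefix "xxwwwwwxxj" already present; 0 new (none)
  "xxjjw" → prefix "xxjj" already present; 1 new (w)
  "xxwwwwwxxxj" → prefix "xxwwwwwxxx" already present; 1 new (j)
Total nodes = 10 + 7 + 8 + 7 + 3 + 1 + 3 + 1 + 3 + 2 + 4 + 6 + 4 + 2 + 0 + 1 + 1 = 63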